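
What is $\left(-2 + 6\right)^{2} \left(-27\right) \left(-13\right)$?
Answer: $5616$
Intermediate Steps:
$\left(-2 + 6\right)^{2} \left(-27\right) \left(-13\right) = 4^{2} \left(-27\right) \left(-13\right) = 16 \left(-27\right) \left(-13\right) = \left(-432\right) \left(-13\right) = 5616$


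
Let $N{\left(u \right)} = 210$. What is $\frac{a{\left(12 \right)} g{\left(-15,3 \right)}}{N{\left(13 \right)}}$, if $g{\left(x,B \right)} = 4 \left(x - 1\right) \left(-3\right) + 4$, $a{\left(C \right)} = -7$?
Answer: $- \frac{98}{15} \approx -6.5333$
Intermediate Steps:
$g{\left(x,B \right)} = 16 - 12 x$ ($g{\left(x,B \right)} = 4 \left(x - 1\right) \left(-3\right) + 4 = 4 \left(-1 + x\right) \left(-3\right) + 4 = \left(-4 + 4 x\right) \left(-3\right) + 4 = \left(12 - 12 x\right) + 4 = 16 - 12 x$)
$\frac{a{\left(12 \right)} g{\left(-15,3 \right)}}{N{\left(13 \right)}} = \frac{\left(-7\right) \left(16 - -180\right)}{210} = - 7 \left(16 + 180\right) \frac{1}{210} = \left(-7\right) 196 \cdot \frac{1}{210} = \left(-1372\right) \frac{1}{210} = - \frac{98}{15}$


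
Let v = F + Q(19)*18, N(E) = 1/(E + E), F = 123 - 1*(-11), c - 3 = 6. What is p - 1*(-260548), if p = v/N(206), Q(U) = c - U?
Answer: 241596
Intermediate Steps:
c = 9 (c = 3 + 6 = 9)
Q(U) = 9 - U
F = 134 (F = 123 + 11 = 134)
N(E) = 1/(2*E)
v = -46 (v = 134 + (9 - 1*19)*18 = 134 + (9 - 19)*18 = 134 - 10*18 = 134 - 180 = -46)
p = -18952 (p = -46/((½)/206) = -46/((½)*(1/206)) = -46/1/412 = -46*412 = -18952)
p - 1*(-260548) = -18952 - 1*(-260548) = -18952 + 260548 = 241596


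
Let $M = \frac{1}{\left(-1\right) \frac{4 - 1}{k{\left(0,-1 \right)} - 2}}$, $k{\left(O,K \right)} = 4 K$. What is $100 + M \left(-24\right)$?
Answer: $52$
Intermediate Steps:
$M = 2$ ($M = \frac{1}{\left(-1\right) \frac{4 - 1}{4 \left(-1\right) - 2}} = \frac{1}{\left(-1\right) \frac{3}{-4 - 2}} = \frac{1}{\left(-1\right) \frac{3}{-6}} = \frac{1}{\left(-1\right) 3 \left(- \frac{1}{6}\right)} = \frac{1}{\left(-1\right) \left(- \frac{1}{2}\right)} = \frac{1}{\frac{1}{2}} = 2$)
$100 + M \left(-24\right) = 100 + 2 \left(-24\right) = 100 - 48 = 52$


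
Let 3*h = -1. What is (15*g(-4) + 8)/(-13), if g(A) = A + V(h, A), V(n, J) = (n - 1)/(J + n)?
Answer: 616/169 ≈ 3.6450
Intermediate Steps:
h = -1/3 (h = (1/3)*(-1) = -1/3 ≈ -0.33333)
V(n, J) = (-1 + n)/(J + n)
g(A) = A - 4/(3*(-1/3 + A)) (g(A) = A + (-1 - 1/3)/(A - 1/3) = A - 4/3/(-1/3 + A) = A - 4/(3*(-1/3 + A)))
(15*g(-4) + 8)/(-13) = (15*(-4 - 4/(3*(-1/3 - 4))) + 8)/(-13) = (15*(-4 - 4/(3*(-13/3))) + 8)*(-1/13) = (15*(-4 - 4/3*(-3/13)) + 8)*(-1/13) = (15*(-4 + 4/13) + 8)*(-1/13) = (15*(-48/13) + 8)*(-1/13) = (-720/13 + 8)*(-1/13) = -616/13*(-1/13) = 616/169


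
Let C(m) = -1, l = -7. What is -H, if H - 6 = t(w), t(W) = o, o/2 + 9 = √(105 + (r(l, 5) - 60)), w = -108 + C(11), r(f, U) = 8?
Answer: 12 - 2*√53 ≈ -2.5602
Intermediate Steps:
w = -109 (w = -108 - 1 = -109)
o = -18 + 2*√53 (o = -18 + 2*√(105 + (8 - 60)) = -18 + 2*√(105 - 52) = -18 + 2*√53 ≈ -3.4398)
t(W) = -18 + 2*√53
H = -12 + 2*√53 (H = 6 + (-18 + 2*√53) = -12 + 2*√53 ≈ 2.5602)
-H = -(-12 + 2*√53) = 12 - 2*√53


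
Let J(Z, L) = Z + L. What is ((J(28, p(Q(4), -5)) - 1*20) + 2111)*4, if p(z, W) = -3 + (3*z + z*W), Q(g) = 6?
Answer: 8416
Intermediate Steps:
p(z, W) = -3 + 3*z + W*z (p(z, W) = -3 + (3*z + W*z) = -3 + 3*z + W*z)
J(Z, L) = L + Z
((J(28, p(Q(4), -5)) - 1*20) + 2111)*4 = ((((-3 + 3*6 - 5*6) + 28) - 1*20) + 2111)*4 = ((((-3 + 18 - 30) + 28) - 20) + 2111)*4 = (((-15 + 28) - 20) + 2111)*4 = ((13 - 20) + 2111)*4 = (-7 + 2111)*4 = 2104*4 = 8416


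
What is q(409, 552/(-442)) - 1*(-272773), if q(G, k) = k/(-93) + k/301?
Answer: 43269164143/158627 ≈ 2.7277e+5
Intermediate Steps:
q(G, k) = -208*k/27993 (q(G, k) = k*(-1/93) + k*(1/301) = -k/93 + k/301 = -208*k/27993)
q(409, 552/(-442)) - 1*(-272773) = -38272/(9331*(-442)) - 1*(-272773) = -38272*(-1)/(9331*442) + 272773 = -208/27993*(-276/221) + 272773 = 1472/158627 + 272773 = 43269164143/158627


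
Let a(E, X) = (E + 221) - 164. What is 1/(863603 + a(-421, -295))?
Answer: 1/863239 ≈ 1.1584e-6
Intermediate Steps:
a(E, X) = 57 + E (a(E, X) = (221 + E) - 164 = 57 + E)
1/(863603 + a(-421, -295)) = 1/(863603 + (57 - 421)) = 1/(863603 - 364) = 1/863239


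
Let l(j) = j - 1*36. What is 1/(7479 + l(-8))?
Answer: 1/7435 ≈ 0.00013450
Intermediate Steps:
l(j) = -36 + j (l(j) = j - 36 = -36 + j)
1/(7479 + l(-8)) = 1/(7479 + (-36 - 8)) = 1/(7479 - 44) = 1/7435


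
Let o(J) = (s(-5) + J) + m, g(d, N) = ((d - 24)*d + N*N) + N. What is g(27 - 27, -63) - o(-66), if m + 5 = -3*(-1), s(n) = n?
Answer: 3979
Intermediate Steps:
g(d, N) = N + N² + d*(-24 + d) (g(d, N) = ((-24 + d)*d + N²) + N = (d*(-24 + d) + N²) + N = (N² + d*(-24 + d)) + N = N + N² + d*(-24 + d))
m = -2 (m = -5 - 3*(-1) = -5 + 3 = -2)
o(J) = -7 + J (o(J) = (-5 + J) - 2 = -7 + J)
g(27 - 27, -63) - o(-66) = (-63 + (-63)² + (27 - 27)² - 24*(27 - 27)) - (-7 - 66) = (-63 + 3969 + 0² - 24*0) - 1*(-73) = (-63 + 3969 + 0 + 0) + 73 = 3906 + 73 = 3979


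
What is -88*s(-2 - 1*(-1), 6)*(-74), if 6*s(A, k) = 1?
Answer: 3256/3 ≈ 1085.3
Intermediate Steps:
s(A, k) = 1/6 (s(A, k) = (1/6)*1 = 1/6)
-88*s(-2 - 1*(-1), 6)*(-74) = -88*1/6*(-74) = -44/3*(-74) = 3256/3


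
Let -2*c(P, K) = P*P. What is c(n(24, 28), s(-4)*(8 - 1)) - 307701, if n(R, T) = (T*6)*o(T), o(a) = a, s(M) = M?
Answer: -11371509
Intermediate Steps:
n(R, T) = 6*T² (n(R, T) = (T*6)*T = (6*T)*T = 6*T²)
c(P, K) = -P²/2 (c(P, K) = -P*P/2 = -P²/2)
c(n(24, 28), s(-4)*(8 - 1)) - 307701 = -(6*28²)²/2 - 307701 = -(6*784)²/2 - 307701 = -½*4704² - 307701 = -½*22127616 - 307701 = -11063808 - 307701 = -11371509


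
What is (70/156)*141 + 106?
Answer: 4401/26 ≈ 169.27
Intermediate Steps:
(70/156)*141 + 106 = (70*(1/156))*141 + 106 = (35/78)*141 + 106 = 1645/26 + 106 = 4401/26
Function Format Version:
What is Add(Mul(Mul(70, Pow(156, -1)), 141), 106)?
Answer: Rational(4401, 26) ≈ 169.27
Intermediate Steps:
Add(Mul(Mul(70, Pow(156, -1)), 141), 106) = Add(Mul(Mul(70, Rational(1, 156)), 141), 106) = Add(Mul(Rational(35, 78), 141), 106) = Add(Rational(1645, 26), 106) = Rational(4401, 26)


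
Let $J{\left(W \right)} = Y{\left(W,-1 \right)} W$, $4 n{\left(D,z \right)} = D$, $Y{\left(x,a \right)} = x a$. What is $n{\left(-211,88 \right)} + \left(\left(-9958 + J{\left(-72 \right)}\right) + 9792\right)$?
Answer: $- \frac{21611}{4} \approx -5402.8$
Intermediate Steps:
$Y{\left(x,a \right)} = a x$
$n{\left(D,z \right)} = \frac{D}{4}$
$J{\left(W \right)} = - W^{2}$ ($J{\left(W \right)} = - W W = - W^{2}$)
$n{\left(-211,88 \right)} + \left(\left(-9958 + J{\left(-72 \right)}\right) + 9792\right) = \frac{1}{4} \left(-211\right) + \left(\left(-9958 - \left(-72\right)^{2}\right) + 9792\right) = - \frac{211}{4} + \left(\left(-9958 - 5184\right) + 9792\right) = - \frac{211}{4} + \left(-15142 + 9792\right) = - \frac{211}{4} - 5350 = - \frac{21611}{4}$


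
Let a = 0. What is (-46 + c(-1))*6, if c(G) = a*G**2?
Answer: -276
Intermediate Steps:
c(G) = 0 (c(G) = 0*G**2 = 0)
(-46 + c(-1))*6 = (-46 + 0)*6 = -46*6 = -276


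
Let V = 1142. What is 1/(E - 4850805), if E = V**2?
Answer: -1/3546641 ≈ -2.8196e-7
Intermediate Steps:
E = 1304164 (E = 1142**2 = 1304164)
1/(E - 4850805) = 1/(1304164 - 4850805) = 1/(-3546641) = -1/3546641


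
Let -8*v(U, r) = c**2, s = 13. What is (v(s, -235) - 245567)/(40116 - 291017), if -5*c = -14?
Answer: 1754057/1792150 ≈ 0.97874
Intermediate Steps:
c = 14/5 (c = -1/5*(-14) = 14/5 ≈ 2.8000)
v(U, r) = -49/50 (v(U, r) = -(14/5)**2/8 = -1/8*196/25 = -49/50)
(v(s, -235) - 245567)/(40116 - 291017) = (-49/50 - 245567)/(40116 - 291017) = -12278399/50/(-250901) = -12278399/50*(-1/250901) = 1754057/1792150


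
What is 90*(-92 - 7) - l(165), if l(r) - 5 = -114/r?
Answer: -490287/55 ≈ -8914.3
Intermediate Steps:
l(r) = 5 - 114/r
90*(-92 - 7) - l(165) = 90*(-92 - 7) - (5 - 114/165) = 90*(-99) - (5 - 114*1/165) = -8910 - (5 - 38/55) = -8910 - 1*237/55 = -8910 - 237/55 = -490287/55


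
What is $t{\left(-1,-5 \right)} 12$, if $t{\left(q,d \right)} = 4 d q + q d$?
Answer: $300$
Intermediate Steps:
$t{\left(q,d \right)} = 5 d q$ ($t{\left(q,d \right)} = 4 d q + d q = 5 d q$)
$t{\left(-1,-5 \right)} 12 = 5 \left(-5\right) \left(-1\right) 12 = 25 \cdot 12 = 300$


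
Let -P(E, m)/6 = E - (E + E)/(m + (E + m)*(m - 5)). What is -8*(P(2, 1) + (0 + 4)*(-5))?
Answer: 3008/11 ≈ 273.45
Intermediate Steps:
P(E, m) = -6*E + 12*E/(m + (-5 + m)*(E + m)) (P(E, m) = -6*(E - (E + E)/(m + (E + m)*(m - 5))) = -6*(E - 2*E/(m + (E + m)*(-5 + m))) = -6*(E - 2*E/(m + (-5 + m)*(E + m))) = -6*E + 12*E/(m + (-5 + m)*(E + m)))
-8*(P(2, 1) + (0 + 4)*(-5)) = -8*(6*2*(2 - 1*1² + 4*1 + 5*2 - 1*2*1)/(1² - 5*2 - 4*1 + 2*1) + (0 + 4)*(-5)) = -8*(6*2*(2 - 1*1 + 4 + 10 - 2)/(1 - 10 - 4 + 2) + 4*(-5)) = -8*(6*2*(2 - 1 + 4 + 10 - 2)/(-11) - 20) = -8*(6*2*(-1/11)*13 - 20) = -8*(-156/11 - 20) = -8*(-376/11) = 3008/11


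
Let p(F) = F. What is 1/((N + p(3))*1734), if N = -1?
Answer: 1/3468 ≈ 0.00028835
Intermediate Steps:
1/((N + p(3))*1734) = 1/((-1 + 3)*1734) = (1/1734)/2 = (1/2)*(1/1734) = 1/3468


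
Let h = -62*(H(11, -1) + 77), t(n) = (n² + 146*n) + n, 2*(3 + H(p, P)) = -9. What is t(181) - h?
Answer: 63677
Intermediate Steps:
H(p, P) = -15/2 (H(p, P) = -3 + (½)*(-9) = -3 - 9/2 = -15/2)
t(n) = n² + 147*n
h = -4309 (h = -62*(-15/2 + 77) = -62*139/2 = -4309)
t(181) - h = 181*(147 + 181) - 1*(-4309) = 181*328 + 4309 = 59368 + 4309 = 63677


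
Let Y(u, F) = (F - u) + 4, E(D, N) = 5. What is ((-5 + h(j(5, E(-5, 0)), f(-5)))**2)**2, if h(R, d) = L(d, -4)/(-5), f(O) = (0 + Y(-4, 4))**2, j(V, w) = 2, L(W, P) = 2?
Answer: 531441/625 ≈ 850.31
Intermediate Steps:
Y(u, F) = 4 + F - u
f(O) = 144 (f(O) = (0 + (4 + 4 - 1*(-4)))**2 = (0 + (4 + 4 + 4))**2 = (0 + 12)**2 = 12**2 = 144)
h(R, d) = -2/5 (h(R, d) = 2/(-5) = 2*(-1/5) = -2/5)
((-5 + h(j(5, E(-5, 0)), f(-5)))**2)**2 = ((-5 - 2/5)**2)**2 = ((-27/5)**2)**2 = (729/25)**2 = 531441/625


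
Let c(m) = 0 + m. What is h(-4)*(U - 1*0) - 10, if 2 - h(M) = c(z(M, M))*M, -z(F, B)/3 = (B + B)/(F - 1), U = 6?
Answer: -566/5 ≈ -113.20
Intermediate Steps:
z(F, B) = -6*B/(-1 + F) (z(F, B) = -3*(B + B)/(F - 1) = -3*2*B/(-1 + F) = -6*B/(-1 + F))
c(m) = m
h(M) = 2 + 6*M**2/(-1 + M) (h(M) = 2 - (-6*M/(-1 + M))*M = 2 - (-6)*M**2/(-1 + M) = 2 + 6*M**2/(-1 + M))
h(-4)*(U - 1*0) - 10 = (2*(-1 - 4 + 3*(-4)**2)/(-1 - 4))*(6 - 1*0) - 10 = (2*(-1 - 4 + 3*16)/(-5))*(6 + 0) - 10 = (2*(-1/5)*(-1 - 4 + 48))*6 - 10 = (2*(-1/5)*43)*6 - 10 = -86/5*6 - 10 = -516/5 - 10 = -566/5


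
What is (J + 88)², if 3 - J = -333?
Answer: 179776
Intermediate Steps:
J = 336 (J = 3 - 1*(-333) = 3 + 333 = 336)
(J + 88)² = (336 + 88)² = 424² = 179776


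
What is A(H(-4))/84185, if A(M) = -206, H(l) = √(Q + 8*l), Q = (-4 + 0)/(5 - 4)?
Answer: -206/84185 ≈ -0.0024470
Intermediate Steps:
Q = -4 (Q = -4/1 = -4*1 = -4)
H(l) = √(-4 + 8*l)
A(H(-4))/84185 = -206/84185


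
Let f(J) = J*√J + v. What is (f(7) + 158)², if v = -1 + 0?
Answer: 24992 + 2198*√7 ≈ 30807.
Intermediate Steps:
v = -1
f(J) = -1 + J^(3/2) (f(J) = J*√J - 1 = J^(3/2) - 1 = -1 + J^(3/2))
(f(7) + 158)² = ((-1 + 7^(3/2)) + 158)² = ((-1 + 7*√7) + 158)² = (157 + 7*√7)²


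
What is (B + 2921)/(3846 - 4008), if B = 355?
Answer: -182/9 ≈ -20.222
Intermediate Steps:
(B + 2921)/(3846 - 4008) = (355 + 2921)/(3846 - 4008) = 3276/(-162) = 3276*(-1/162) = -182/9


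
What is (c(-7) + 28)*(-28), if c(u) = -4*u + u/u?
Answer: -1596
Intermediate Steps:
c(u) = 1 - 4*u (c(u) = -4*u + 1 = 1 - 4*u)
(c(-7) + 28)*(-28) = ((1 - 4*(-7)) + 28)*(-28) = ((1 + 28) + 28)*(-28) = (29 + 28)*(-28) = 57*(-28) = -1596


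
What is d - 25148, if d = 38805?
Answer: 13657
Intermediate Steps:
d - 25148 = 38805 - 25148 = 13657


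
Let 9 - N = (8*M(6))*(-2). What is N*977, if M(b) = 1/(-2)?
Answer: 977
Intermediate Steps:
M(b) = -½
N = 1 (N = 9 - 8*(-½)*(-2) = 9 - (-4)*(-2) = 9 - 1*8 = 9 - 8 = 1)
N*977 = 1*977 = 977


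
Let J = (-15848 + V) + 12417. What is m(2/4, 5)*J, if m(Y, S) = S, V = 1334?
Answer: -10485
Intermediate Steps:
J = -2097 (J = (-15848 + 1334) + 12417 = -14514 + 12417 = -2097)
m(2/4, 5)*J = 5*(-2097) = -10485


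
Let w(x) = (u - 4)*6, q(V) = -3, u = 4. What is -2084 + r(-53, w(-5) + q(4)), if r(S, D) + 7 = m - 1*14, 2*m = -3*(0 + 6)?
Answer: -2114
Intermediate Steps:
m = -9 (m = (-3*(0 + 6))/2 = (-3*6)/2 = (½)*(-18) = -9)
w(x) = 0 (w(x) = (4 - 4)*6 = 0*6 = 0)
r(S, D) = -30 (r(S, D) = -7 + (-9 - 1*14) = -7 + (-9 - 14) = -7 - 23 = -30)
-2084 + r(-53, w(-5) + q(4)) = -2084 - 30 = -2114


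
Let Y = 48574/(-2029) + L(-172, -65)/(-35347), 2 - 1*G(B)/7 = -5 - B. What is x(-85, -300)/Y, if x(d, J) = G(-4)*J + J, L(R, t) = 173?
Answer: 31556387720/114486413 ≈ 275.63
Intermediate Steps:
G(B) = 49 + 7*B (G(B) = 14 - 7*(-5 - B) = 14 + (35 + 7*B) = 49 + 7*B)
x(d, J) = 22*J (x(d, J) = (49 + 7*(-4))*J + J = (49 - 28)*J + J = 21*J + J = 22*J)
Y = -1717296195/71719063 (Y = 48574/(-2029) + 173/(-35347) = 48574*(-1/2029) + 173*(-1/35347) = -48574/2029 - 173/35347 = -1717296195/71719063 ≈ -23.945)
x(-85, -300)/Y = (22*(-300))/(-1717296195/71719063) = -6600*(-71719063/1717296195) = 31556387720/114486413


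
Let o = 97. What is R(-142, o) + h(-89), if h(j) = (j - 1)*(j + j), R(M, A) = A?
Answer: 16117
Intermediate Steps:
h(j) = 2*j*(-1 + j) (h(j) = (-1 + j)*(2*j) = 2*j*(-1 + j))
R(-142, o) + h(-89) = 97 + 2*(-89)*(-1 - 89) = 97 + 2*(-89)*(-90) = 97 + 16020 = 16117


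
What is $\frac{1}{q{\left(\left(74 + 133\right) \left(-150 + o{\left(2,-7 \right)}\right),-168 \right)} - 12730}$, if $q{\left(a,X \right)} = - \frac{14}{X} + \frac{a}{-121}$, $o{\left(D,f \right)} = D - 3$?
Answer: $- \frac{1452}{18108755} \approx -8.0182 \cdot 10^{-5}$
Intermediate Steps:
$o{\left(D,f \right)} = -3 + D$ ($o{\left(D,f \right)} = D - 3 = -3 + D$)
$q{\left(a,X \right)} = - \frac{14}{X} - \frac{a}{121}$ ($q{\left(a,X \right)} = - \frac{14}{X} + a \left(- \frac{1}{121}\right) = - \frac{14}{X} - \frac{a}{121}$)
$\frac{1}{q{\left(\left(74 + 133\right) \left(-150 + o{\left(2,-7 \right)}\right),-168 \right)} - 12730} = \frac{1}{\left(- \frac{14}{-168} - \frac{\left(74 + 133\right) \left(-150 + \left(-3 + 2\right)\right)}{121}\right) - 12730} = \frac{1}{\left(\left(-14\right) \left(- \frac{1}{168}\right) - \frac{207 \left(-150 - 1\right)}{121}\right) - 12730} = \frac{1}{\left(\frac{1}{12} - \frac{207 \left(-151\right)}{121}\right) - 12730} = \frac{1}{\left(\frac{1}{12} - - \frac{31257}{121}\right) - 12730} = \frac{1}{\left(\frac{1}{12} + \frac{31257}{121}\right) - 12730} = \frac{1}{\frac{375205}{1452} - 12730} = \frac{1}{- \frac{18108755}{1452}} = - \frac{1452}{18108755}$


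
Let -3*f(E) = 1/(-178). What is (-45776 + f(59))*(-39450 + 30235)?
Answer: 225254989345/534 ≈ 4.2183e+8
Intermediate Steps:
f(E) = 1/534 (f(E) = -⅓/(-178) = -⅓*(-1/178) = 1/534)
(-45776 + f(59))*(-39450 + 30235) = (-45776 + 1/534)*(-39450 + 30235) = -24444383/534*(-9215) = 225254989345/534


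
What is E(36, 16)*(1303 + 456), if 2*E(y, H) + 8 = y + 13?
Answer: 72119/2 ≈ 36060.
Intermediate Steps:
E(y, H) = 5/2 + y/2 (E(y, H) = -4 + (y + 13)/2 = -4 + (13 + y)/2 = -4 + (13/2 + y/2) = 5/2 + y/2)
E(36, 16)*(1303 + 456) = (5/2 + (1/2)*36)*(1303 + 456) = (5/2 + 18)*1759 = (41/2)*1759 = 72119/2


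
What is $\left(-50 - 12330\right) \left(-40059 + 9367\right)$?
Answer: $379966960$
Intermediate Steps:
$\left(-50 - 12330\right) \left(-40059 + 9367\right) = \left(-12380\right) \left(-30692\right) = 379966960$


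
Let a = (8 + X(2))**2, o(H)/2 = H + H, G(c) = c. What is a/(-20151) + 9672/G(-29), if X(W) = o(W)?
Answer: -194907896/584379 ≈ -333.53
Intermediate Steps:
o(H) = 4*H (o(H) = 2*(H + H) = 2*(2*H) = 4*H)
X(W) = 4*W
a = 256 (a = (8 + 4*2)**2 = (8 + 8)**2 = 16**2 = 256)
a/(-20151) + 9672/G(-29) = 256/(-20151) + 9672/(-29) = 256*(-1/20151) + 9672*(-1/29) = -256/20151 - 9672/29 = -194907896/584379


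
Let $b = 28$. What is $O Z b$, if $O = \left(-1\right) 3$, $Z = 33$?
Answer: $-2772$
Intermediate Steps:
$O = -3$
$O Z b = \left(-3\right) 33 \cdot 28 = \left(-99\right) 28 = -2772$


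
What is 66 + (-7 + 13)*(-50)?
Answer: -234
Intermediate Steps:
66 + (-7 + 13)*(-50) = 66 + 6*(-50) = 66 - 300 = -234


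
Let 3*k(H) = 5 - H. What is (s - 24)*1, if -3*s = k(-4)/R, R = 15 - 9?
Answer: -145/6 ≈ -24.167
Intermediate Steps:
R = 6
k(H) = 5/3 - H/3 (k(H) = (5 - H)/3 = 5/3 - H/3)
s = -⅙ (s = -(5/3 - ⅓*(-4))/(3*6) = -(5/3 + 4/3)/(3*6) = -1/6 = -⅓*½ = -⅙ ≈ -0.16667)
(s - 24)*1 = (-⅙ - 24)*1 = -145/6*1 = -145/6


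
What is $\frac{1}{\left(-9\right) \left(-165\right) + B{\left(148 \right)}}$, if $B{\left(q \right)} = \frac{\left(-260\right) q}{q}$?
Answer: $\frac{1}{1225} \approx 0.00081633$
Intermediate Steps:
$B{\left(q \right)} = -260$
$\frac{1}{\left(-9\right) \left(-165\right) + B{\left(148 \right)}} = \frac{1}{\left(-9\right) \left(-165\right) - 260} = \frac{1}{1485 - 260} = \frac{1}{1225}$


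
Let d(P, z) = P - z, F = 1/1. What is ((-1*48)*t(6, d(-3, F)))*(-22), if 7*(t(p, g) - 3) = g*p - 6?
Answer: -9504/7 ≈ -1357.7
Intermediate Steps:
F = 1
t(p, g) = 15/7 + g*p/7 (t(p, g) = 3 + (g*p - 6)/7 = 3 + (-6 + g*p)/7 = 3 + (-6/7 + g*p/7) = 15/7 + g*p/7)
((-1*48)*t(6, d(-3, F)))*(-22) = ((-1*48)*(15/7 + (⅐)*(-3 - 1*1)*6))*(-22) = -48*(15/7 + (⅐)*(-3 - 1)*6)*(-22) = -48*(15/7 + (⅐)*(-4)*6)*(-22) = -48*(15/7 - 24/7)*(-22) = -48*(-9/7)*(-22) = (432/7)*(-22) = -9504/7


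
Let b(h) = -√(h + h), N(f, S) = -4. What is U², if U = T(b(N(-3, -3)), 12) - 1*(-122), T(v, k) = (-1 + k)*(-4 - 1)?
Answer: 4489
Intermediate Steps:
b(h) = -√2*√h (b(h) = -√(2*h) = -√2*√h)
T(v, k) = 5 - 5*k (T(v, k) = (-1 + k)*(-5) = 5 - 5*k)
U = 67 (U = (5 - 5*12) - 1*(-122) = (5 - 60) + 122 = -55 + 122 = 67)
U² = 67² = 4489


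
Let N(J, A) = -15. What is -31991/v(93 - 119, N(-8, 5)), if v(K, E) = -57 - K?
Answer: 31991/31 ≈ 1032.0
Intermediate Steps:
-31991/v(93 - 119, N(-8, 5)) = -31991/(-57 - (93 - 119)) = -31991/(-57 - 1*(-26)) = -31991/(-57 + 26) = -31991/(-31) = -31991*(-1/31) = 31991/31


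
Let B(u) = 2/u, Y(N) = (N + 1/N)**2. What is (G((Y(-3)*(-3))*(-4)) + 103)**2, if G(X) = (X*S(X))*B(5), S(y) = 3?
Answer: 69169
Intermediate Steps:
G(X) = 6*X/5 (G(X) = (X*3)*(2/5) = (3*X)*(2*(1/5)) = (3*X)*(2/5) = 6*X/5)
(G((Y(-3)*(-3))*(-4)) + 103)**2 = (6*((((1 + (-3)**2)**2/(-3)**2)*(-3))*(-4))/5 + 103)**2 = (6*((((1 + 9)**2/9)*(-3))*(-4))/5 + 103)**2 = (6*((((1/9)*10**2)*(-3))*(-4))/5 + 103)**2 = (6*((((1/9)*100)*(-3))*(-4))/5 + 103)**2 = (6*(((100/9)*(-3))*(-4))/5 + 103)**2 = (6*(-100/3*(-4))/5 + 103)**2 = ((6/5)*(400/3) + 103)**2 = (160 + 103)**2 = 263**2 = 69169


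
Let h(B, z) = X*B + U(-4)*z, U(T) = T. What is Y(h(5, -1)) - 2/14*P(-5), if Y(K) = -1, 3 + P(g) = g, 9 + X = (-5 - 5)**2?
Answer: 1/7 ≈ 0.14286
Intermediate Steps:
X = 91 (X = -9 + (-5 - 5)**2 = -9 + (-10)**2 = -9 + 100 = 91)
P(g) = -3 + g
h(B, z) = -4*z + 91*B (h(B, z) = 91*B - 4*z = -4*z + 91*B)
Y(h(5, -1)) - 2/14*P(-5) = -1 - 2/14*(-3 - 5) = -1 - 2*(1/14)*(-8) = -1 - (-8)/7 = -1 - 1*(-8/7) = -1 + 8/7 = 1/7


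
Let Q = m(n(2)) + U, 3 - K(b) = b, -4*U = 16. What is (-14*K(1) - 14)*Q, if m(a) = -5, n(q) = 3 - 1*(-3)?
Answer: 378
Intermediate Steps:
U = -4 (U = -¼*16 = -4)
n(q) = 6 (n(q) = 3 + 3 = 6)
K(b) = 3 - b
Q = -9 (Q = -5 - 4 = -9)
(-14*K(1) - 14)*Q = (-14*(3 - 1*1) - 14)*(-9) = (-14*(3 - 1) - 14)*(-9) = (-14*2 - 14)*(-9) = (-28 - 14)*(-9) = -42*(-9) = 378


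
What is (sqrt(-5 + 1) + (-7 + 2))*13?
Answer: -65 + 26*I ≈ -65.0 + 26.0*I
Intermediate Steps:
(sqrt(-5 + 1) + (-7 + 2))*13 = (sqrt(-4) - 5)*13 = (2*I - 5)*13 = (-5 + 2*I)*13 = -65 + 26*I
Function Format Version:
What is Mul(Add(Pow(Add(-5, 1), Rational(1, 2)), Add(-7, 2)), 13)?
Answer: Add(-65, Mul(26, I)) ≈ Add(-65.000, Mul(26.000, I))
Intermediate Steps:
Mul(Add(Pow(Add(-5, 1), Rational(1, 2)), Add(-7, 2)), 13) = Mul(Add(Pow(-4, Rational(1, 2)), -5), 13) = Mul(Add(Mul(2, I), -5), 13) = Mul(Add(-5, Mul(2, I)), 13) = Add(-65, Mul(26, I))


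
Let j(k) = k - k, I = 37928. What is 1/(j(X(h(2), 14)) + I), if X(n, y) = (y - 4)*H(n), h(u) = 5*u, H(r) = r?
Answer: 1/37928 ≈ 2.6366e-5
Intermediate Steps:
X(n, y) = n*(-4 + y) (X(n, y) = (y - 4)*n = (-4 + y)*n = n*(-4 + y))
j(k) = 0
1/(j(X(h(2), 14)) + I) = 1/(0 + 37928) = 1/37928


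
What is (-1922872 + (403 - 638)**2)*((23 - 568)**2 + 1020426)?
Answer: -2460533407797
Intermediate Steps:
(-1922872 + (403 - 638)**2)*((23 - 568)**2 + 1020426) = (-1922872 + (-235)**2)*((-545)**2 + 1020426) = (-1922872 + 55225)*(297025 + 1020426) = -1867647*1317451 = -2460533407797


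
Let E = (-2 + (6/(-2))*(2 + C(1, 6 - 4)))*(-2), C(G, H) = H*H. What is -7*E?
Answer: -280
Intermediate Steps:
C(G, H) = H²
E = 40 (E = (-2 + (6/(-2))*(2 + (6 - 4)²))*(-2) = (-2 + (6*(-½))*(2 + 2²))*(-2) = (-2 - 3*(2 + 4))*(-2) = (-2 - 3*6)*(-2) = (-2 - 18)*(-2) = -20*(-2) = 40)
-7*E = -7*40 = -280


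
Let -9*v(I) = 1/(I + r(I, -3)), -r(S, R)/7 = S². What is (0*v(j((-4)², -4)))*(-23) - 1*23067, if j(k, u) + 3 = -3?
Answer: -23067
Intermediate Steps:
r(S, R) = -7*S²
j(k, u) = -6 (j(k, u) = -3 - 3 = -6)
v(I) = -1/(9*(I - 7*I²))
(0*v(j((-4)², -4)))*(-23) - 1*23067 = (0*((⅑)/(-6*(-1 + 7*(-6)))))*(-23) - 1*23067 = (0*((⅑)*(-⅙)/(-1 - 42)))*(-23) - 23067 = (0*((⅑)*(-⅙)/(-43)))*(-23) - 23067 = (0*((⅑)*(-⅙)*(-1/43)))*(-23) - 23067 = (0*(1/2322))*(-23) - 23067 = 0*(-23) - 23067 = 0 - 23067 = -23067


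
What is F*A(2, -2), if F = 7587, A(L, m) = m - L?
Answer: -30348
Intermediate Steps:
F*A(2, -2) = 7587*(-2 - 1*2) = 7587*(-2 - 2) = 7587*(-4) = -30348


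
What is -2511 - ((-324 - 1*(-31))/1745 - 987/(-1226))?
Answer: -5373321167/2139370 ≈ -2511.6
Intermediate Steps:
-2511 - ((-324 - 1*(-31))/1745 - 987/(-1226)) = -2511 - ((-324 + 31)*(1/1745) - 987*(-1/1226)) = -2511 - (-293*1/1745 + 987/1226) = -2511 - (-293/1745 + 987/1226) = -2511 - 1*1363097/2139370 = -2511 - 1363097/2139370 = -5373321167/2139370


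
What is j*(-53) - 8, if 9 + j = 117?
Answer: -5732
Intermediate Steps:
j = 108 (j = -9 + 117 = 108)
j*(-53) - 8 = 108*(-53) - 8 = -5724 - 8 = -5732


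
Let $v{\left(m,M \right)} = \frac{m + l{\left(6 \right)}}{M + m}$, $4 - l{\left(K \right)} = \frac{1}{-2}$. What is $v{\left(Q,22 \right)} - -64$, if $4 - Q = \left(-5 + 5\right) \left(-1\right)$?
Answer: $\frac{3345}{52} \approx 64.327$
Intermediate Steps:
$l{\left(K \right)} = \frac{9}{2}$ ($l{\left(K \right)} = 4 - \frac{1}{-2} = 4 - - \frac{1}{2} = 4 + \frac{1}{2} = \frac{9}{2}$)
$Q = 4$ ($Q = 4 - \left(-5 + 5\right) \left(-1\right) = 4 - 0 \left(-1\right) = 4 - 0 = 4 + 0 = 4$)
$v{\left(m,M \right)} = \frac{\frac{9}{2} + m}{M + m}$ ($v{\left(m,M \right)} = \frac{m + \frac{9}{2}}{M + m} = \frac{\frac{9}{2} + m}{M + m}$)
$v{\left(Q,22 \right)} - -64 = \frac{\frac{9}{2} + 4}{22 + 4} - -64 = \frac{1}{26} \cdot \frac{17}{2} + 64 = \frac{17}{52} + 64 = \frac{3345}{52}$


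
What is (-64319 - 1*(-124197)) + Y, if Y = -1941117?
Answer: -1881239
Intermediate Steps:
(-64319 - 1*(-124197)) + Y = (-64319 - 1*(-124197)) - 1941117 = (-64319 + 124197) - 1941117 = 59878 - 1941117 = -1881239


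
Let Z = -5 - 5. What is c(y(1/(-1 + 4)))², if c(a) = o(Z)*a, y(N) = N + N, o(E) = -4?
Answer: 64/9 ≈ 7.1111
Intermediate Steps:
Z = -10
y(N) = 2*N
c(a) = -4*a
c(y(1/(-1 + 4)))² = (-8/(-1 + 4))² = (-8/3)² = 64/9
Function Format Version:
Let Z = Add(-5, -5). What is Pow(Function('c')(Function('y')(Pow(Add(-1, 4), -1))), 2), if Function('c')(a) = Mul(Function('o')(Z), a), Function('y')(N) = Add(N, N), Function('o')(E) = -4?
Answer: Rational(64, 9) ≈ 7.1111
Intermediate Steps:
Z = -10
Function('y')(N) = Mul(2, N)
Function('c')(a) = Mul(-4, a)
Pow(Function('c')(Function('y')(Pow(Add(-1, 4), -1))), 2) = Pow(Mul(-4, Mul(2, Pow(Add(-1, 4), -1))), 2) = Pow(Mul(-4, Mul(2, Pow(3, -1))), 2) = Pow(Mul(-4, Mul(2, Rational(1, 3))), 2) = Pow(Mul(-4, Rational(2, 3)), 2) = Pow(Rational(-8, 3), 2) = Rational(64, 9)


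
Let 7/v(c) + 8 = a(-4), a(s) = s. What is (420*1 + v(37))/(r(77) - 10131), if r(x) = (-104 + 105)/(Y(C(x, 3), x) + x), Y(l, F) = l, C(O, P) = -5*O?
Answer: -387541/9361047 ≈ -0.041399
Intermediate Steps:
v(c) = -7/12 (v(c) = 7/(-8 - 4) = 7/(-12) = 7*(-1/12) = -7/12)
r(x) = -1/(4*x) (r(x) = (-104 + 105)/(-5*x + x) = 1/(-4*x) = 1*(-1/(4*x)) = -1/(4*x))
(420*1 + v(37))/(r(77) - 10131) = (420*1 - 7/12)/(-1/4/77 - 10131) = (420 - 7/12)/(-1/4*1/77 - 10131) = 5033/(12*(-1/308 - 10131)) = 5033/(12*(-3120349/308)) = (5033/12)*(-308/3120349) = -387541/9361047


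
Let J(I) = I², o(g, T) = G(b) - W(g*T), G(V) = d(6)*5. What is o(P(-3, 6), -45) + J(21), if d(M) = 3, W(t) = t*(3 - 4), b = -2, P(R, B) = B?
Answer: 186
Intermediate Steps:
W(t) = -t (W(t) = t*(-1) = -t)
G(V) = 15 (G(V) = 3*5 = 15)
o(g, T) = 15 + T*g (o(g, T) = 15 - (-1)*g*T = 15 - (-1)*T*g = 15 + T*g)
o(P(-3, 6), -45) + J(21) = (15 - 45*6) + 21² = (15 - 270) + 441 = -255 + 441 = 186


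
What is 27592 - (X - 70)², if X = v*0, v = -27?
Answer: 22692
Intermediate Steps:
X = 0 (X = -27*0 = 0)
27592 - (X - 70)² = 27592 - (0 - 70)² = 27592 - 1*(-70)² = 27592 - 1*4900 = 27592 - 4900 = 22692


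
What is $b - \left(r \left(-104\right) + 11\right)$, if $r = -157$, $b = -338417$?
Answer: $-354756$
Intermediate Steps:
$b - \left(r \left(-104\right) + 11\right) = -338417 - \left(\left(-157\right) \left(-104\right) + 11\right) = -338417 - \left(16328 + 11\right) = -338417 - 16339 = -354756$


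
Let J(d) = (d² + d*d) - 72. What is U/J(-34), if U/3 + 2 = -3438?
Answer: -129/28 ≈ -4.6071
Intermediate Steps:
U = -10320 (U = -6 + 3*(-3438) = -6 - 10314 = -10320)
J(d) = -72 + 2*d² (J(d) = (d² + d²) - 72 = 2*d² - 72 = -72 + 2*d²)
U/J(-34) = -10320/(-72 + 2*(-34)²) = -10320/(-72 + 2*1156) = -10320/(-72 + 2312) = -10320/2240 = -10320*1/2240 = -129/28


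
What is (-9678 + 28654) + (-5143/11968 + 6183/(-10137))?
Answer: 767344966827/40439872 ≈ 18975.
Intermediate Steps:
(-9678 + 28654) + (-5143/11968 + 6183/(-10137)) = 18976 + (-5143*1/11968 + 6183*(-1/10137)) = 18976 + (-5143/11968 - 2061/3379) = 18976 - 42044245/40439872 = 767344966827/40439872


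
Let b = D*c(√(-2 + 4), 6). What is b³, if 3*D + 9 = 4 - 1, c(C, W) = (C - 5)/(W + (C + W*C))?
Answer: -528968/29791 + 375970*√2/29791 ≈ 0.091768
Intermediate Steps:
c(C, W) = (-5 + C)/(C + W + C*W) (c(C, W) = (-5 + C)/(W + (C + C*W)) = (-5 + C)/(C + W + C*W))
D = -2 (D = -3 + (4 - 1)/3 = -3 + (⅓)*3 = -3 + 1 = -2)
b = -2*(-5 + √2)/(6 + 7*√2) (b = -2*(-5 + √(-2 + 4))/(√(-2 + 4) + 6 + √(-2 + 4)*6) = -2*(-5 + √2)/(√2 + 6 + √2*6) = -2*(-5 + √2)/(√2 + 6 + 6*√2) = -2*(-5 + √2)/(6 + 7*√2) ≈ 0.45106)
b³ = (-44/31 + 41*√2/31)³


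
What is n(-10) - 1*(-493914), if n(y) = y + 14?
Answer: 493918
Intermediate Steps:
n(y) = 14 + y
n(-10) - 1*(-493914) = (14 - 10) - 1*(-493914) = 4 + 493914 = 493918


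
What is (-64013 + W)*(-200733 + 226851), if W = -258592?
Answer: -8425797390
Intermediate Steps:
(-64013 + W)*(-200733 + 226851) = (-64013 - 258592)*(-200733 + 226851) = -322605*26118 = -8425797390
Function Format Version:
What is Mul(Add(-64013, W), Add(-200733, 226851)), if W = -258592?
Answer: -8425797390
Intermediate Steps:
Mul(Add(-64013, W), Add(-200733, 226851)) = Mul(Add(-64013, -258592), Add(-200733, 226851)) = Mul(-322605, 26118) = -8425797390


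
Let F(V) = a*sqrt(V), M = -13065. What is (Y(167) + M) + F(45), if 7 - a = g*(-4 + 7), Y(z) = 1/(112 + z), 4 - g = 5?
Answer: -3645134/279 + 30*sqrt(5) ≈ -12998.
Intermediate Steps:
g = -1 (g = 4 - 1*5 = 4 - 5 = -1)
a = 10 (a = 7 - (-1)*(-4 + 7) = 7 - (-1)*3 = 7 - 1*(-3) = 7 + 3 = 10)
F(V) = 10*sqrt(V)
(Y(167) + M) + F(45) = (1/(112 + 167) - 13065) + 10*sqrt(45) = (1/279 - 13065) + 10*(3*sqrt(5)) = (1/279 - 13065) + 30*sqrt(5) = -3645134/279 + 30*sqrt(5)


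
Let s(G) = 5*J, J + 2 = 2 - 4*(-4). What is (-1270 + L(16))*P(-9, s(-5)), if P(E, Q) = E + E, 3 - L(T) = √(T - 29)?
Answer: 22806 + 18*I*√13 ≈ 22806.0 + 64.9*I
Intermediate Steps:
J = 16 (J = -2 + (2 - 4*(-4)) = -2 + (2 + 16) = -2 + 18 = 16)
L(T) = 3 - √(-29 + T) (L(T) = 3 - √(T - 29) = 3 - √(-29 + T))
s(G) = 80 (s(G) = 5*16 = 80)
P(E, Q) = 2*E
(-1270 + L(16))*P(-9, s(-5)) = (-1270 + (3 - √(-29 + 16)))*(2*(-9)) = (-1270 + (3 - √(-13)))*(-18) = (-1270 + (3 - I*√13))*(-18) = (-1267 - I*√13)*(-18) = 22806 + 18*I*√13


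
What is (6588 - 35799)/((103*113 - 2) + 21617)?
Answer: -2247/2558 ≈ -0.87842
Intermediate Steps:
(6588 - 35799)/((103*113 - 2) + 21617) = -29211/((11639 - 2) + 21617) = -29211/(11637 + 21617) = -29211/33254 = -29211*1/33254 = -2247/2558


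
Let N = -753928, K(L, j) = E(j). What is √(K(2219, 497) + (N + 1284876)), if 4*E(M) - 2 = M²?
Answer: √2370803/2 ≈ 769.87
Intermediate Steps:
E(M) = ½ + M²/4
K(L, j) = ½ + j²/4
√(K(2219, 497) + (N + 1284876)) = √((½ + (¼)*497²) + (-753928 + 1284876)) = √((½ + (¼)*247009) + 530948) = √((½ + 247009/4) + 530948) = √(247011/4 + 530948) = √(2370803/4) = √2370803/2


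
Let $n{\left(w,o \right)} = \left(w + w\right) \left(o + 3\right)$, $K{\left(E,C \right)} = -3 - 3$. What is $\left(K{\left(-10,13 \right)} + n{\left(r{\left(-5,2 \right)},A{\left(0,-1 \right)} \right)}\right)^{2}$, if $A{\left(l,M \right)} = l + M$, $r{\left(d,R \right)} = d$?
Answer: $676$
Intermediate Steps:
$K{\left(E,C \right)} = -6$ ($K{\left(E,C \right)} = -3 - 3 = -6$)
$A{\left(l,M \right)} = M + l$
$n{\left(w,o \right)} = 2 w \left(3 + o\right)$
$\left(K{\left(-10,13 \right)} + n{\left(r{\left(-5,2 \right)},A{\left(0,-1 \right)} \right)}\right)^{2} = \left(-6 + 2 \left(-5\right) \left(3 + \left(-1 + 0\right)\right)\right)^{2} = \left(-6 + 2 \left(-5\right) \left(3 - 1\right)\right)^{2} = \left(-6 + 2 \left(-5\right) 2\right)^{2} = \left(-6 - 20\right)^{2} = \left(-26\right)^{2} = 676$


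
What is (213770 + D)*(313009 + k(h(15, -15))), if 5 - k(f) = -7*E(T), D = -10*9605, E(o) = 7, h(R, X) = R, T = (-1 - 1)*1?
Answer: 36853776360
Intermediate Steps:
T = -2 (T = -2*1 = -2)
D = -96050
k(f) = 54 (k(f) = 5 - (-7)*7 = 5 - 1*(-49) = 5 + 49 = 54)
(213770 + D)*(313009 + k(h(15, -15))) = (213770 - 96050)*(313009 + 54) = 117720*313063 = 36853776360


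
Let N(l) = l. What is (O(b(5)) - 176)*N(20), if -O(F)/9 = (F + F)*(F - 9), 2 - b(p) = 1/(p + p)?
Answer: 6682/5 ≈ 1336.4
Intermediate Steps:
b(p) = 2 - 1/(2*p) (b(p) = 2 - 1/(p + p) = 2 - 1/(2*p))
O(F) = -18*F*(-9 + F) (O(F) = -9*(F + F)*(F - 9) = -9*2*F*(-9 + F) = -18*F*(-9 + F))
(O(b(5)) - 176)*N(20) = (18*(2 - 1/2/5)*(9 - (2 - 1/2/5)) - 176)*20 = (18*(2 - 1/2*1/5)*(9 - (2 - 1/2*1/5)) - 176)*20 = (18*(2 - 1/10)*(9 - (2 - 1/10)) - 176)*20 = (18*(19/10)*(9 - 1*19/10) - 176)*20 = (18*(19/10)*(9 - 19/10) - 176)*20 = (18*(19/10)*(71/10) - 176)*20 = (12141/50 - 176)*20 = (3341/50)*20 = 6682/5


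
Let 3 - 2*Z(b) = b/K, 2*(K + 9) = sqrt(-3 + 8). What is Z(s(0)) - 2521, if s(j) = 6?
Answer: -1607225/638 + 6*sqrt(5)/319 ≈ -2519.1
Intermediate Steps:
K = -9 + sqrt(5)/2 (K = -9 + sqrt(-3 + 8)/2 = -9 + sqrt(5)/2 ≈ -7.8820)
Z(b) = 3/2 - b/(2*(-9 + sqrt(5)/2))
Z(s(0)) - 2521 = (3/2 + (18/319)*6 + (1/319)*6*sqrt(5)) - 2521 = (3/2 + 108/319 + 6*sqrt(5)/319) - 2521 = (1173/638 + 6*sqrt(5)/319) - 2521 = -1607225/638 + 6*sqrt(5)/319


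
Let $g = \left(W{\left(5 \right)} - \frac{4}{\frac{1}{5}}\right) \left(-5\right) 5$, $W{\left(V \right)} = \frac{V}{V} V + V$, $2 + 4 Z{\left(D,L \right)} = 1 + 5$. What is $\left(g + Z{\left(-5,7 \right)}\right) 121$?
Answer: $30371$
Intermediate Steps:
$Z{\left(D,L \right)} = 1$ ($Z{\left(D,L \right)} = - \frac{1}{2} + \frac{1 + 5}{4} = - \frac{1}{2} + \frac{1}{4} \cdot 6 = - \frac{1}{2} + \frac{3}{2} = 1$)
$W{\left(V \right)} = 2 V$ ($W{\left(V \right)} = 1 V + V = V + V = 2 V$)
$g = 250$ ($g = \left(2 \cdot 5 - \frac{4}{\frac{1}{5}}\right) \left(-5\right) 5 = \left(10 - 4 \frac{1}{\frac{1}{5}}\right) \left(-5\right) 5 = \left(10 - 4 \cdot 5\right) \left(-5\right) 5 = \left(10 - 20\right) \left(-5\right) 5 = \left(-10\right) \left(-5\right) 5 = 50 \cdot 5 = 250$)
$\left(g + Z{\left(-5,7 \right)}\right) 121 = \left(250 + 1\right) 121 = 251 \cdot 121 = 30371$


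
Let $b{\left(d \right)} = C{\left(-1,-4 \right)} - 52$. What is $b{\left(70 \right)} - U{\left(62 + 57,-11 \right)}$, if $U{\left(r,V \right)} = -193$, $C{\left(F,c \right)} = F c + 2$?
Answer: $147$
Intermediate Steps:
$C{\left(F,c \right)} = 2 + F c$
$b{\left(d \right)} = -46$ ($b{\left(d \right)} = \left(2 - -4\right) - 52 = \left(2 + 4\right) - 52 = 6 - 52 = -46$)
$b{\left(70 \right)} - U{\left(62 + 57,-11 \right)} = -46 - -193 = -46 + 193 = 147$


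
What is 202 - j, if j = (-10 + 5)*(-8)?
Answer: 162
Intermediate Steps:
j = 40 (j = -5*(-8) = 40)
202 - j = 202 - 1*40 = 202 - 40 = 162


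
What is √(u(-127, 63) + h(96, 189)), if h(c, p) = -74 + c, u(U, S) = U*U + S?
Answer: 11*√134 ≈ 127.33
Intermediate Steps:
u(U, S) = S + U² (u(U, S) = U² + S = S + U²)
√(u(-127, 63) + h(96, 189)) = √((63 + (-127)²) + (-74 + 96)) = √((63 + 16129) + 22) = √(16192 + 22) = √16214 = 11*√134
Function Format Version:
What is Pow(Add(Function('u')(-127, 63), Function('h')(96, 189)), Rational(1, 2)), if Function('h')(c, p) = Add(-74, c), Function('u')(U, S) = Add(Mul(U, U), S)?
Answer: Mul(11, Pow(134, Rational(1, 2))) ≈ 127.33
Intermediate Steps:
Function('u')(U, S) = Add(S, Pow(U, 2)) (Function('u')(U, S) = Add(Pow(U, 2), S) = Add(S, Pow(U, 2)))
Pow(Add(Function('u')(-127, 63), Function('h')(96, 189)), Rational(1, 2)) = Pow(Add(Add(63, Pow(-127, 2)), Add(-74, 96)), Rational(1, 2)) = Pow(Add(Add(63, 16129), 22), Rational(1, 2)) = Pow(Add(16192, 22), Rational(1, 2)) = Pow(16214, Rational(1, 2)) = Mul(11, Pow(134, Rational(1, 2)))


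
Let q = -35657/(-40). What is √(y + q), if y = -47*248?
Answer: I*√4305830/20 ≈ 103.75*I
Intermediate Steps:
y = -11656
q = 35657/40 (q = -35657*(-1)/40 = -197*(-181/40) = 35657/40 ≈ 891.42)
√(y + q) = √(-11656 + 35657/40) = √(-430583/40) = I*√4305830/20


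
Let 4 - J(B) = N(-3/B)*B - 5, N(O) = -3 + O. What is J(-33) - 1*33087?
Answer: -33174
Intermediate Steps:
J(B) = 9 - B*(-3 - 3/B) (J(B) = 4 - ((-3 - 3/B)*B - 5) = 4 - (B*(-3 - 3/B) - 5) = 4 - (-5 + B*(-3 - 3/B)) = 4 + (5 - B*(-3 - 3/B)) = 9 - B*(-3 - 3/B))
J(-33) - 1*33087 = (12 + 3*(-33)) - 1*33087 = (12 - 99) - 33087 = -87 - 33087 = -33174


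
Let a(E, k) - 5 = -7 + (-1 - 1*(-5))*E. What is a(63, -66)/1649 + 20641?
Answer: 34037259/1649 ≈ 20641.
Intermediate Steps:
a(E, k) = -2 + 4*E (a(E, k) = 5 + (-7 + (-1 - 1*(-5))*E) = 5 + (-7 + (-1 + 5)*E) = 5 + (-7 + 4*E) = -2 + 4*E)
a(63, -66)/1649 + 20641 = (-2 + 4*63)/1649 + 20641 = (-2 + 252)*(1/1649) + 20641 = 250*(1/1649) + 20641 = 250/1649 + 20641 = 34037259/1649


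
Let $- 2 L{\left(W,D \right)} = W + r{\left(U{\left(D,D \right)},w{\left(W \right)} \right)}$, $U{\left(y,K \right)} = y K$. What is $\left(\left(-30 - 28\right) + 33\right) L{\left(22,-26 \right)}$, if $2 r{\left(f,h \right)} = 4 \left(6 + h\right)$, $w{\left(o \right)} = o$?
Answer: $975$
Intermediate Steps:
$U{\left(y,K \right)} = K y$
$r{\left(f,h \right)} = 12 + 2 h$ ($r{\left(f,h \right)} = \frac{4 \left(6 + h\right)}{2} = \frac{24 + 4 h}{2} = 12 + 2 h$)
$L{\left(W,D \right)} = -6 - \frac{3 W}{2}$ ($L{\left(W,D \right)} = - \frac{W + \left(12 + 2 W\right)}{2} = - \frac{12 + 3 W}{2} = -6 - \frac{3 W}{2}$)
$\left(\left(-30 - 28\right) + 33\right) L{\left(22,-26 \right)} = \left(\left(-30 - 28\right) + 33\right) \left(-6 - 33\right) = \left(-58 + 33\right) \left(-6 - 33\right) = \left(-25\right) \left(-39\right) = 975$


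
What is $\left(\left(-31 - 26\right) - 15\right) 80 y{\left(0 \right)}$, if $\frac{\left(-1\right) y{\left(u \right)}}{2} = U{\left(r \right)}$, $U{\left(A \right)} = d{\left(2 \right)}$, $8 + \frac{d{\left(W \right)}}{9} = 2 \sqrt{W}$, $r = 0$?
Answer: $-829440 + 207360 \sqrt{2} \approx -5.3619 \cdot 10^{5}$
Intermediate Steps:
$d{\left(W \right)} = -72 + 18 \sqrt{W}$ ($d{\left(W \right)} = -72 + 9 \cdot 2 \sqrt{W} = -72 + 18 \sqrt{W}$)
$U{\left(A \right)} = -72 + 18 \sqrt{2}$
$y{\left(u \right)} = 144 - 36 \sqrt{2}$ ($y{\left(u \right)} = - 2 \left(-72 + 18 \sqrt{2}\right) = 144 - 36 \sqrt{2}$)
$\left(\left(-31 - 26\right) - 15\right) 80 y{\left(0 \right)} = \left(\left(-31 - 26\right) - 15\right) 80 \left(144 - 36 \sqrt{2}\right) = \left(-57 - 15\right) 80 \left(144 - 36 \sqrt{2}\right) = \left(-72\right) 80 \left(144 - 36 \sqrt{2}\right) = - 5760 \left(144 - 36 \sqrt{2}\right) = -829440 + 207360 \sqrt{2}$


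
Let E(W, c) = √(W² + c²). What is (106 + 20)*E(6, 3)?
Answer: 378*√5 ≈ 845.23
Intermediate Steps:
(106 + 20)*E(6, 3) = (106 + 20)*√(6² + 3²) = 126*√(36 + 9) = 126*√45 = 126*(3*√5) = 378*√5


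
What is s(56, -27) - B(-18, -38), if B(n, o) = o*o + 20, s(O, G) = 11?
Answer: -1453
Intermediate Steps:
B(n, o) = 20 + o**2 (B(n, o) = o**2 + 20 = 20 + o**2)
s(56, -27) - B(-18, -38) = 11 - (20 + (-38)**2) = 11 - (20 + 1444) = 11 - 1*1464 = 11 - 1464 = -1453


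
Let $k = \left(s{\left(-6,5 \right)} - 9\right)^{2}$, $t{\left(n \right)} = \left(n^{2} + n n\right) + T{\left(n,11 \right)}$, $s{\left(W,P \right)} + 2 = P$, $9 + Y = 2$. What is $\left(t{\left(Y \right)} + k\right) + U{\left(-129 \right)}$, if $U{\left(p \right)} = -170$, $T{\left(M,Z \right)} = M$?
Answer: $-43$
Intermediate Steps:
$Y = -7$ ($Y = -9 + 2 = -7$)
$s{\left(W,P \right)} = -2 + P$
$t{\left(n \right)} = n + 2 n^{2}$ ($t{\left(n \right)} = \left(n^{2} + n n\right) + n = \left(n^{2} + n^{2}\right) + n = 2 n^{2} + n = n + 2 n^{2}$)
$k = 36$ ($k = \left(\left(-2 + 5\right) - 9\right)^{2} = \left(3 - 9\right)^{2} = \left(-6\right)^{2} = 36$)
$\left(t{\left(Y \right)} + k\right) + U{\left(-129 \right)} = \left(- 7 \left(1 + 2 \left(-7\right)\right) + 36\right) - 170 = \left(- 7 \left(1 - 14\right) + 36\right) - 170 = \left(\left(-7\right) \left(-13\right) + 36\right) - 170 = \left(91 + 36\right) - 170 = 127 - 170 = -43$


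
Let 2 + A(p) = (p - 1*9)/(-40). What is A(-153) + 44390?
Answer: 887841/20 ≈ 44392.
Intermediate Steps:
A(p) = -71/40 - p/40 (A(p) = -2 + (p - 1*9)/(-40) = -2 + (p - 9)*(-1/40) = -2 + (-9 + p)*(-1/40) = -2 + (9/40 - p/40) = -71/40 - p/40)
A(-153) + 44390 = (-71/40 - 1/40*(-153)) + 44390 = (-71/40 + 153/40) + 44390 = 41/20 + 44390 = 887841/20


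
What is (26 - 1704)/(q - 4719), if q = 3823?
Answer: 839/448 ≈ 1.8728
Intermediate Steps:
(26 - 1704)/(q - 4719) = (26 - 1704)/(3823 - 4719) = -1678/(-896) = -1678*(-1/896) = 839/448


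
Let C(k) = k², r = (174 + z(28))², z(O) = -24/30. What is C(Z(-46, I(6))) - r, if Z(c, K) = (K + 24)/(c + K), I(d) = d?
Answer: -11999071/400 ≈ -29998.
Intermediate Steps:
z(O) = -⅘ (z(O) = -24*1/30 = -⅘)
Z(c, K) = (24 + K)/(K + c)
r = 749956/25 (r = (174 - ⅘)² = (866/5)² = 749956/25 ≈ 29998.)
C(Z(-46, I(6))) - r = ((24 + 6)/(6 - 46))² - 1*749956/25 = (30/(-40))² - 749956/25 = (-1/40*30)² - 749956/25 = (-¾)² - 749956/25 = 9/16 - 749956/25 = -11999071/400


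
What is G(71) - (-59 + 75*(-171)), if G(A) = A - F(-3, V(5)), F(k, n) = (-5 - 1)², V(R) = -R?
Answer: 12919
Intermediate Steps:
F(k, n) = 36 (F(k, n) = (-6)² = 36)
G(A) = -36 + A (G(A) = A - 1*36 = A - 36 = -36 + A)
G(71) - (-59 + 75*(-171)) = (-36 + 71) - (-59 + 75*(-171)) = 35 - (-59 - 12825) = 35 - 1*(-12884) = 35 + 12884 = 12919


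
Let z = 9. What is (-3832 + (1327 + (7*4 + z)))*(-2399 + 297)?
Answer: 5187736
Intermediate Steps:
(-3832 + (1327 + (7*4 + z)))*(-2399 + 297) = (-3832 + (1327 + (7*4 + 9)))*(-2399 + 297) = (-3832 + (1327 + (28 + 9)))*(-2102) = (-3832 + (1327 + 37))*(-2102) = (-3832 + 1364)*(-2102) = -2468*(-2102) = 5187736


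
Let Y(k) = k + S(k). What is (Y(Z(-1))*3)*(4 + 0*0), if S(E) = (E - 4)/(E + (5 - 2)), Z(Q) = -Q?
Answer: 3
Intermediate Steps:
S(E) = (-4 + E)/(3 + E) (S(E) = (-4 + E)/(E + 3) = (-4 + E)/(3 + E))
Y(k) = k + (-4 + k)/(3 + k)
(Y(Z(-1))*3)*(4 + 0*0) = (((-4 - 1*(-1) + (-1*(-1))*(3 - 1*(-1)))/(3 - 1*(-1)))*3)*(4 + 0*0) = (((-4 + 1 + 1*(3 + 1))/(3 + 1))*3)*(4 + 0) = (((-4 + 1 + 1*4)/4)*3)*4 = (((-4 + 1 + 4)/4)*3)*4 = (((1/4)*1)*3)*4 = ((1/4)*3)*4 = (3/4)*4 = 3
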